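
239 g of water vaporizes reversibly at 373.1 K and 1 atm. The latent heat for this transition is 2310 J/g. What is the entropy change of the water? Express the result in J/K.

ΔS = 1480 J/K

Heat absorbed by the substance: Q = mL = 239 × 2310 = 552090 J.
At constant T, ΔS = Q_rev/T = 552090 / 373.1 = 1480 J/K.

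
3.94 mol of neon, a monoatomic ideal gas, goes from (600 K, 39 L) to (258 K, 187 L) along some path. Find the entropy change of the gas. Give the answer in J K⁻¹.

ΔS = 9.88 J/K

Entropy is a state function: ΔS = nC_V ln(T₂/T₁) + nR ln(V₂/V₁), with C_V = 3R/2 = 12.47 J mol⁻¹ K⁻¹ for a monoatomic ideal gas.
ΔS = 3.94 × [12.47 × ln(258/600) + 8.314 × ln(187/39)] = 9.88 J/K.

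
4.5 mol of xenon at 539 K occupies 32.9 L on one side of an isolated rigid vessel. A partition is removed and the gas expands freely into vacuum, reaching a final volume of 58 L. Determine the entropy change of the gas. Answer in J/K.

No heat is exchanged and no work is done, so the ideal-gas temperature stays constant.
Entropy is a state function; using a reversible isothermal path, ΔS_gas = nR ln(V₂/V₁) = 4.5 × 8.314 × ln(58/32.9) = 21.2 J/K.

ΔS_gas = 21.2 J/K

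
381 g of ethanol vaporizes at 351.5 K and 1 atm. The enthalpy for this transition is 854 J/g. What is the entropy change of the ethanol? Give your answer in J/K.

ΔS = 926 J/K

Heat absorbed by the substance: Q = mL = 381 × 854 = 325374 J.
At constant T, ΔS = Q_rev/T = 325374 / 351.5 = 926 J/K.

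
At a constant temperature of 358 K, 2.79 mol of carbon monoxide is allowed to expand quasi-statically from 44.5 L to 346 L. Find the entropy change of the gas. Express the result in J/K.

ΔS_gas = 47.6 J/K

For an isothermal ideal gas ΔS_gas = nR ln(V₂/V₁) = 2.79 × 8.314 × ln(346/44.5) = 47.6 J/K.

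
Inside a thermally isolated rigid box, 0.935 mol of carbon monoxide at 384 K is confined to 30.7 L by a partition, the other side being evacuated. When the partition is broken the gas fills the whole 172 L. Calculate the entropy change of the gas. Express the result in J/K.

ΔS_gas = 13.4 J/K

For an ideal gas in free expansion Q = 0 and W = 0, so T is unchanged.
Entropy is a state function; using a reversible isothermal path, ΔS_gas = nR ln(V₂/V₁) = 0.935 × 8.314 × ln(172/30.7) = 13.4 J/K.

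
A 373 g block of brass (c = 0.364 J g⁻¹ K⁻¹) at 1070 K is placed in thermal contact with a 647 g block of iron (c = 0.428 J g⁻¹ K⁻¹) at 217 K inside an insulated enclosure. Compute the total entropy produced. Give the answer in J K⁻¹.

Energy balance: T_f = (m₁c₁T₁ + m₂c₂T₂)/(m₁c₁ + m₂c₂) = 497.63 K.
ΔS₁ = m₁c₁ ln(T_f/T₁) = 135.772 × ln(497.63/1070) = -103.9 J/K.
ΔS₂ = m₂c₂ ln(T_f/T₂) = 276.916 × ln(497.63/217) = 229.8 J/K.
ΔS_total = -103.9 + 229.8 = 126 J/K.

ΔS_total = 126 J/K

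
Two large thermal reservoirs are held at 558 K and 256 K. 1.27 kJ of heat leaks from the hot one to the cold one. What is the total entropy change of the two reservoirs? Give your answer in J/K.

ΔS_hot = −Q/T_H = −1270/558 = -2.276 J/K and ΔS_cold = +Q/T_C = 1270/256 = 4.9609 J/K.
ΔS_total = -2.276 + 4.9609 = 2.68 J/K, positive as the second law requires.

ΔS_total = 2.68 J/K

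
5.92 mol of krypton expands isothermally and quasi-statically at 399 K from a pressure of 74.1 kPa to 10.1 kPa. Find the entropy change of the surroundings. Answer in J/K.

ΔS_surr = -98.1 J/K

For an isothermal ideal gas ΔS_gas = nR ln(P₁/P₂) = 5.92 × 8.314 × ln(74.1/10.1) = 98.1 J/K.
The process is reversible, so ΔS_surr = −ΔS_gas = -98.1 J/K and ΔS_universe = 0.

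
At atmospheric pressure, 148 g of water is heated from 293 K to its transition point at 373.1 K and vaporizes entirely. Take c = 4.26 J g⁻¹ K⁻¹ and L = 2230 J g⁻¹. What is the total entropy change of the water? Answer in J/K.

Warming step: ΔS₁ = m c ln(T_tr/T_i) = 148 × 4.26 × ln(373.1/293) = 152.4 J/K.
Phase change: ΔS₂ = +mL/T_tr = 148 × 2230 / 373.1 = 884.6 J/K.
ΔS_total = (152.4) + (884.6) = 1040 J/K.

ΔS = 1040 J/K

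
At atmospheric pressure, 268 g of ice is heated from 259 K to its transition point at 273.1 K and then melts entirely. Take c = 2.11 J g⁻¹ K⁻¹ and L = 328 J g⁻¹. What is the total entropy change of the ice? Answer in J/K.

ΔS = 352 J/K

Warming step: ΔS₁ = m c ln(T_tr/T_i) = 268 × 2.11 × ln(273.1/259) = 29.98 J/K.
Phase change: ΔS₂ = +mL/T_tr = 268 × 328 / 273.1 = 321.9 J/K.
ΔS_total = (29.98) + (321.9) = 352 J/K.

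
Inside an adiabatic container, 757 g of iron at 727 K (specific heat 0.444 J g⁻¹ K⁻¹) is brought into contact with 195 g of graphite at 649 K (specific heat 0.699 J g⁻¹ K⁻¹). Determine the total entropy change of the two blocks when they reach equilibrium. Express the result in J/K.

Energy balance: T_f = (m₁c₁T₁ + m₂c₂T₂)/(m₁c₁ + m₂c₂) = 704.49 K.
ΔS₁ = m₁c₁ ln(T_f/T₁) = 336.108 × ln(704.49/727) = -10.5691 J/K.
ΔS₂ = m₂c₂ ln(T_f/T₂) = 136.305 × ln(704.49/649) = 11.1836 J/K.
ΔS_total = -10.5691 + 11.1836 = 0.614 J/K.

ΔS_total = 0.614 J/K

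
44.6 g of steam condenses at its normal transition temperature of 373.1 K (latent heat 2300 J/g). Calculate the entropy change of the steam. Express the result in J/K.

Heat released by the substance: Q = −mL = −44.6 × 2300 = −102580 J.
At constant T, ΔS = Q_rev/T = −102580 / 373.1 = -275 J/K.

ΔS = -275 J/K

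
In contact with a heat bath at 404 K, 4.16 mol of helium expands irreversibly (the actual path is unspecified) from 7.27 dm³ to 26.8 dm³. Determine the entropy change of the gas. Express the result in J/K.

Entropy is a state function, so ΔS_gas depends only on the end states.
For an isothermal ideal gas ΔS_gas = nR ln(V₂/V₁) = 4.16 × 8.314 × ln(26.8/7.27) = 45.1 J/K.

ΔS_gas = 45.1 J/K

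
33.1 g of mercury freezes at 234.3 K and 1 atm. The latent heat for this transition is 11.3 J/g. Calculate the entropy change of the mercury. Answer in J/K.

ΔS = -1.6 J/K

Heat released by the substance: Q = −mL = −33.1 × 11.3 = −374.03 J.
At constant T, ΔS = Q_rev/T = −374.03 / 234.3 = -1.6 J/K.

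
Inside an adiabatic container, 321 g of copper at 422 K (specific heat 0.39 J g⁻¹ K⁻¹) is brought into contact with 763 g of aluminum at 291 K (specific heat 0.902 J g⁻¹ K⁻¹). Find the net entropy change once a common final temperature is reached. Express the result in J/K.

ΔS_total = 7.96 J/K

Energy balance: T_f = (m₁c₁T₁ + m₂c₂T₂)/(m₁c₁ + m₂c₂) = 311.16 K.
ΔS₁ = m₁c₁ ln(T_f/T₁) = 125.19 × ln(311.16/422) = -38.14 J/K.
ΔS₂ = m₂c₂ ln(T_f/T₂) = 688.226 × ln(311.16/291) = 46.1 J/K.
ΔS_total = -38.14 + 46.1 = 7.96 J/K.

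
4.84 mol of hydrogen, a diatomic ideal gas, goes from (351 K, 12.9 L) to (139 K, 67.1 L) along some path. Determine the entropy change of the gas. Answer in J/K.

ΔS = -26.8 J/K

Entropy is a state function: ΔS = nC_V ln(T₂/T₁) + nR ln(V₂/V₁), with C_V = 5R/2 = 20.79 J mol⁻¹ K⁻¹ for a diatomic ideal gas.
ΔS = 4.84 × [20.79 × ln(139/351) + 8.314 × ln(67.1/12.9)] = -26.8 J/K.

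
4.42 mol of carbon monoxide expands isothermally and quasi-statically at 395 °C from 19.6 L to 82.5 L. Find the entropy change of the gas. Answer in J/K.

ΔS_gas = 52.8 J/K

For an isothermal ideal gas ΔS_gas = nR ln(V₂/V₁) = 4.42 × 8.314 × ln(82.5/19.6) = 52.8 J/K.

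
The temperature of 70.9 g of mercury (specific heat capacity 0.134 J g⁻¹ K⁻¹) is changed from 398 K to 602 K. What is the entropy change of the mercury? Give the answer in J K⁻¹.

ΔS = ∫dQ_rev/T = m c ln(T₂/T₁) = 70.9 × 0.134 × ln(602/398) = 3.93 J/K.

ΔS = 3.93 J/K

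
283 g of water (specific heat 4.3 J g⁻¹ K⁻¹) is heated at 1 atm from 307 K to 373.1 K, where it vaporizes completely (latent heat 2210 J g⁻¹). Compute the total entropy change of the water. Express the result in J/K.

ΔS = 1910 J/K

Warming step: ΔS₁ = m c ln(T_tr/T_i) = 283 × 4.3 × ln(373.1/307) = 237.3 J/K.
Phase change: ΔS₂ = +mL/T_tr = 283 × 2210 / 373.1 = 1676 J/K.
ΔS_total = (237.3) + (1676) = 1910 J/K.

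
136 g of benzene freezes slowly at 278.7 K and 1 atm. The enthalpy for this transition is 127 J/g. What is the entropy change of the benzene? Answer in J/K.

Heat released by the substance: Q = −mL = −136 × 127 = −17272 J.
At constant T, ΔS = Q_rev/T = −17272 / 278.7 = -62 J/K.

ΔS = -62 J/K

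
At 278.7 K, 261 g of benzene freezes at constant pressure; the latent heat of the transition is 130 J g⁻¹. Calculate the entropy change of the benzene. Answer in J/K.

ΔS = -122 J/K

Heat released by the substance: Q = −mL = −261 × 130 = −33930 J.
At constant T, ΔS = Q_rev/T = −33930 / 278.7 = -122 J/K.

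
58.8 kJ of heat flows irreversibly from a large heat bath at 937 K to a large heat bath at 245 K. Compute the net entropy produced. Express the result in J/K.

ΔS_hot = −Q/T_H = −58800/937 = -62.75 J/K and ΔS_cold = +Q/T_C = 58800/245 = 240 J/K.
ΔS_total = -62.75 + 240 = 177 J/K, positive as the second law requires.

ΔS_total = 177 J/K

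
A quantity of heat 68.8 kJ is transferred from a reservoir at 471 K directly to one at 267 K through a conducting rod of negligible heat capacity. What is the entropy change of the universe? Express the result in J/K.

ΔS_hot = −Q/T_H = −68800/471 = -146.1 J/K and ΔS_cold = +Q/T_C = 68800/267 = 257.7 J/K.
ΔS_total = -146.1 + 257.7 = 112 J/K, positive as the second law requires.

ΔS_total = 112 J/K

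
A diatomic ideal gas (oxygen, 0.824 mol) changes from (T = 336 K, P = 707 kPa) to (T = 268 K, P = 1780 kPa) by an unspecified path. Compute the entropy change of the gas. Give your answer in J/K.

ΔS = nC_p ln(T₂/T₁) − nR ln(P₂/P₁), with C_p = 7R/2 = 29.1 J mol⁻¹ K⁻¹ for a diatomic ideal gas.
ΔS = 0.824 × [29.1 × ln(268/336) − 8.314 × ln(1780/707)] = -11.7 J/K.

ΔS = -11.7 J/K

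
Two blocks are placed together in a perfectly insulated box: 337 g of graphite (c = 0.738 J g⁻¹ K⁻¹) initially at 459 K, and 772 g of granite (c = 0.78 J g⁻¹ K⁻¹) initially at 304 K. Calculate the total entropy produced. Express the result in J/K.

ΔS_total = 15.7 J/K

Energy balance: T_f = (m₁c₁T₁ + m₂c₂T₂)/(m₁c₁ + m₂c₂) = 349.31 K.
ΔS₁ = m₁c₁ ln(T_f/T₁) = 248.706 × ln(349.31/459) = -67.92 J/K.
ΔS₂ = m₂c₂ ln(T_f/T₂) = 602.16 × ln(349.31/304) = 83.65 J/K.
ΔS_total = -67.92 + 83.65 = 15.7 J/K.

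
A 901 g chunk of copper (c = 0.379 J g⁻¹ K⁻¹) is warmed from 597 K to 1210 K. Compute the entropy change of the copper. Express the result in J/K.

ΔS = ∫dQ_rev/T = m c ln(T₂/T₁) = 901 × 0.379 × ln(1210/597) = 241 J/K.

ΔS = 241 J/K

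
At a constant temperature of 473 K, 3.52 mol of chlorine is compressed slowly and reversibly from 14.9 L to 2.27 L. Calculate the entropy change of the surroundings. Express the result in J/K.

ΔS_surr = 55.1 J/K

For an isothermal ideal gas ΔS_gas = nR ln(V₂/V₁) = 3.52 × 8.314 × ln(2.27/14.9) = -55.1 J/K.
The process is reversible, so ΔS_surr = −ΔS_gas = 55.1 J/K and ΔS_universe = 0.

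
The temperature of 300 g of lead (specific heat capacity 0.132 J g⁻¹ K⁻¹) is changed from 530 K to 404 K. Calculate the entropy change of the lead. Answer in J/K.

ΔS = ∫dQ_rev/T = m c ln(T₂/T₁) = 300 × 0.132 × ln(404/530) = -10.7 J/K.

ΔS = -10.7 J/K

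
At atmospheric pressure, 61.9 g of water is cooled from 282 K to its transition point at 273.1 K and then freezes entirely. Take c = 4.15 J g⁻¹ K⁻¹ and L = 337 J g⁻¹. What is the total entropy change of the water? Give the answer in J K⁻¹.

ΔS = -84.6 J/K

Cooling step: ΔS₁ = m c ln(T_tr/T_i) = 61.9 × 4.15 × ln(273.1/282) = -8.238 J/K.
Phase change: ΔS₂ = −mL/T_tr = −61.9 × 337 / 273.1 = -76.38 J/K.
ΔS_total = (-8.238) + (-76.38) = -84.6 J/K.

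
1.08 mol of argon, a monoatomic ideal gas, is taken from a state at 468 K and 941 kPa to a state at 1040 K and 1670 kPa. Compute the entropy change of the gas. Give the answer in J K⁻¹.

ΔS = 12.8 J/K

ΔS = nC_p ln(T₂/T₁) − nR ln(P₂/P₁), with C_p = 5R/2 = 20.79 J mol⁻¹ K⁻¹ for a monoatomic ideal gas.
ΔS = 1.08 × [20.79 × ln(1040/468) − 8.314 × ln(1670/941)] = 12.8 J/K.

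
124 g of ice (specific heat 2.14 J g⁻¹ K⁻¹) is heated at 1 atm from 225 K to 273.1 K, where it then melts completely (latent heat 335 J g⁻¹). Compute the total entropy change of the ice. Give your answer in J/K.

Warming step: ΔS₁ = m c ln(T_tr/T_i) = 124 × 2.14 × ln(273.1/225) = 51.41 J/K.
Phase change: ΔS₂ = +mL/T_tr = 124 × 335 / 273.1 = 152.1 J/K.
ΔS_total = (51.41) + (152.1) = 204 J/K.

ΔS = 204 J/K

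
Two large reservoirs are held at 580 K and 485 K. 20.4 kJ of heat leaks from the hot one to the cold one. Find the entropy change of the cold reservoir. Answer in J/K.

The cold reservoir gains heat Q, so ΔS_cold = +Q/T_C = 20400/485 = 42.1 J/K.

ΔS_cold = 42.1 J/K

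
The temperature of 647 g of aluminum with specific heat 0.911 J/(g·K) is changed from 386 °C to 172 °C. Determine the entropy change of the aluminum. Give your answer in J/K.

In kelvin: T₁ = 659.15 K, T₂ = 445.15 K. ΔS = ∫dQ_rev/T = m c ln(T₂/T₁) = 647 × 0.911 × ln(445.15/659.15) = -231 J/K.

ΔS = -231 J/K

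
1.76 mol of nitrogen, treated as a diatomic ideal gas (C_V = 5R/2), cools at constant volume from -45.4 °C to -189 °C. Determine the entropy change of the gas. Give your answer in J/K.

ΔS = -36.4 J/K

In kelvin: T₁ = 227.75 K, T₂ = 84.15 K. At constant volume, ΔS = nC_V ln(T₂/T₁) with C_V = 5R/2 = 20.79 J mol⁻¹ K⁻¹.
ΔS = 1.76 × 20.79 × ln(84.15/227.75) = -36.4 J/K.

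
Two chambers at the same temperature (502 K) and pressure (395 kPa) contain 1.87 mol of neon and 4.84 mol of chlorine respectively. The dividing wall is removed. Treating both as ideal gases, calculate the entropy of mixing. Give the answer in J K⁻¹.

ΔS_mix = 33 J/K

Mole fractions: x_A = 1.87/6.71 = 0.279, x_B = 0.721.
ΔS_mix = −R(n_A ln x_A + n_B ln x_B) = −8.314 × (1.87 ln 0.279 + 4.84 ln 0.721) = 33 J/K.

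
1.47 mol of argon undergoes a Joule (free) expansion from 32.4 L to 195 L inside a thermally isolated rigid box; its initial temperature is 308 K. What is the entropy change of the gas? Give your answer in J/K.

ΔS_gas = 21.9 J/K

No heat is exchanged and no work is done, so the ideal-gas temperature stays constant.
Entropy is a state function; using a reversible isothermal path, ΔS_gas = nR ln(V₂/V₁) = 1.47 × 8.314 × ln(195/32.4) = 21.9 J/K.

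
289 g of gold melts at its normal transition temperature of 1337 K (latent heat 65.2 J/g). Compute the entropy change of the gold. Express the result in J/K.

ΔS = 14.1 J/K

Heat absorbed by the substance: Q = mL = 289 × 65.2 = 18842.8 J.
At constant T, ΔS = Q_rev/T = 18842.8 / 1337 = 14.1 J/K.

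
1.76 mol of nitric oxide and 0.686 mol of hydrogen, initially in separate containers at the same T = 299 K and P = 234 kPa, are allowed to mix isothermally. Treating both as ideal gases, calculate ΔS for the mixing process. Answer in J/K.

Mole fractions: x_A = 1.76/2.45 = 0.72, x_B = 0.28.
ΔS_mix = −R(n_A ln x_A + n_B ln x_B) = −8.314 × (1.76 ln 0.72 + 0.686 ln 0.28) = 12.1 J/K.

ΔS_mix = 12.1 J/K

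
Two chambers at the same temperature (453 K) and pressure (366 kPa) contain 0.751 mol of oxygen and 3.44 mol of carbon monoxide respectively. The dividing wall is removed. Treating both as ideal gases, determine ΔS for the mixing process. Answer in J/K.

ΔS_mix = 16.4 J/K

Mole fractions: x_A = 0.751/4.19 = 0.179, x_B = 0.821.
ΔS_mix = −R(n_A ln x_A + n_B ln x_B) = −8.314 × (0.751 ln 0.179 + 3.44 ln 0.821) = 16.4 J/K.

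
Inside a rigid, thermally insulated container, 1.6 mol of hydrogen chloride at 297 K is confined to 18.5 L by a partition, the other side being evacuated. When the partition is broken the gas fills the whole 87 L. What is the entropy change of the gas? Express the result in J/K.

ΔS_gas = 20.6 J/K

For an ideal gas in free expansion Q = 0 and W = 0, so T is unchanged.
Entropy is a state function; using a reversible isothermal path, ΔS_gas = nR ln(V₂/V₁) = 1.6 × 8.314 × ln(87/18.5) = 20.6 J/K.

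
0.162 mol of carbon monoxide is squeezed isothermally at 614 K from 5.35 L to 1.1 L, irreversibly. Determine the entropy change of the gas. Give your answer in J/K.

ΔS_gas = -2.13 J/K

Entropy is a state function, so ΔS_gas depends only on the end states.
For an isothermal ideal gas ΔS_gas = nR ln(V₂/V₁) = 0.162 × 8.314 × ln(1.1/5.35) = -2.13 J/K.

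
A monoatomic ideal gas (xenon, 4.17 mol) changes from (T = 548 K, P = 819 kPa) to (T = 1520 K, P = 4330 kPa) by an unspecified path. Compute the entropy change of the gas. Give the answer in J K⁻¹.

ΔS = 30.7 J/K

ΔS = nC_p ln(T₂/T₁) − nR ln(P₂/P₁), with C_p = 5R/2 = 20.79 J mol⁻¹ K⁻¹ for a monoatomic ideal gas.
ΔS = 4.17 × [20.79 × ln(1520/548) − 8.314 × ln(4330/819)] = 30.7 J/K.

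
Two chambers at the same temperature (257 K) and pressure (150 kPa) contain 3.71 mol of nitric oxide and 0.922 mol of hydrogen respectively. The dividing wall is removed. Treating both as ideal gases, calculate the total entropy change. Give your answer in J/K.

ΔS_mix = 19.2 J/K

Mole fractions: x_A = 3.71/4.63 = 0.801, x_B = 0.199.
ΔS_mix = −R(n_A ln x_A + n_B ln x_B) = −8.314 × (3.71 ln 0.801 + 0.922 ln 0.199) = 19.2 J/K.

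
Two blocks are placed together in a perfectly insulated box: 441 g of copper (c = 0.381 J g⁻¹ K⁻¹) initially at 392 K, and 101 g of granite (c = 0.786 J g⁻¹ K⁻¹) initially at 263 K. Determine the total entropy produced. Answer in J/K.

Energy balance: T_f = (m₁c₁T₁ + m₂c₂T₂)/(m₁c₁ + m₂c₂) = 350.61 K.
ΔS₁ = m₁c₁ ln(T_f/T₁) = 168.021 × ln(350.61/392) = -18.75 J/K.
ΔS₂ = m₂c₂ ln(T_f/T₂) = 79.386 × ln(350.61/263) = 22.82 J/K.
ΔS_total = -18.75 + 22.82 = 4.07 J/K.

ΔS_total = 4.07 J/K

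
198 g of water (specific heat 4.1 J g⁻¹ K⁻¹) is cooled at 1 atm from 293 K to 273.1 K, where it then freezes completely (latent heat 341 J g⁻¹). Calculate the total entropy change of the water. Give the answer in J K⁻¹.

ΔS = -304 J/K

Cooling step: ΔS₁ = m c ln(T_tr/T_i) = 198 × 4.1 × ln(273.1/293) = -57.1 J/K.
Phase change: ΔS₂ = −mL/T_tr = −198 × 341 / 273.1 = -247.2 J/K.
ΔS_total = (-57.1) + (-247.2) = -304 J/K.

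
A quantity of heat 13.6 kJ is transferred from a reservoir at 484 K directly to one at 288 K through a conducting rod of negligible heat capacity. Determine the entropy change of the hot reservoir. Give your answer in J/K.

ΔS_hot = -28.1 J/K

The hot reservoir loses heat Q, so ΔS_hot = −Q/T_H = −13600/484 = -28.1 J/K.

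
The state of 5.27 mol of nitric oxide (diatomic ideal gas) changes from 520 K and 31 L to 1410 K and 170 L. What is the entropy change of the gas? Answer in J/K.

Entropy is a state function: ΔS = nC_V ln(T₂/T₁) + nR ln(V₂/V₁), with C_V = 5R/2 = 20.79 J mol⁻¹ K⁻¹ for a diatomic ideal gas.
ΔS = 5.27 × [20.79 × ln(1410/520) + 8.314 × ln(170/31)] = 184 J/K.

ΔS = 184 J/K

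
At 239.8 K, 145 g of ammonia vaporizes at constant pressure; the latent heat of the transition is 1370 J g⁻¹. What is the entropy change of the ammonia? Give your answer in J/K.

Heat absorbed by the substance: Q = mL = 145 × 1370 = 198650 J.
At constant T, ΔS = Q_rev/T = 198650 / 239.8 = 828 J/K.

ΔS = 828 J/K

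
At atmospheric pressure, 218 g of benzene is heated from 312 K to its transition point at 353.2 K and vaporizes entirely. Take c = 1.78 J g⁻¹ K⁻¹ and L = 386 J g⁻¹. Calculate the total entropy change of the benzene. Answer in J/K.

Warming step: ΔS₁ = m c ln(T_tr/T_i) = 218 × 1.78 × ln(353.2/312) = 48.13 J/K.
Phase change: ΔS₂ = +mL/T_tr = 218 × 386 / 353.2 = 238.2 J/K.
ΔS_total = (48.13) + (238.2) = 286 J/K.

ΔS = 286 J/K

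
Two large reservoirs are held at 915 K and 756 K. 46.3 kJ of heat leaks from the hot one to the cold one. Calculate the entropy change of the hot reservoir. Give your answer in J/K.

ΔS_hot = -50.6 J/K

The hot reservoir loses heat Q, so ΔS_hot = −Q/T_H = −46300/915 = -50.6 J/K.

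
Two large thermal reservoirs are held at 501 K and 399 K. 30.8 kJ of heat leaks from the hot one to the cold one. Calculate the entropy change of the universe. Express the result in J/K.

ΔS_total = 15.7 J/K

ΔS_hot = −Q/T_H = −30800/501 = -61.48 J/K and ΔS_cold = +Q/T_C = 30800/399 = 77.19 J/K.
ΔS_total = -61.48 + 77.19 = 15.7 J/K, positive as the second law requires.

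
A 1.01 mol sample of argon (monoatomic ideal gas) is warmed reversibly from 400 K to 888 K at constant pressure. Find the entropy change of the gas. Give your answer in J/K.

At constant pressure, ΔS = nC_p ln(T₂/T₁) with C_p = 5R/2 = 20.79 J mol⁻¹ K⁻¹.
ΔS = 1.01 × 20.79 × ln(888/400) = 16.7 J/K.

ΔS = 16.7 J/K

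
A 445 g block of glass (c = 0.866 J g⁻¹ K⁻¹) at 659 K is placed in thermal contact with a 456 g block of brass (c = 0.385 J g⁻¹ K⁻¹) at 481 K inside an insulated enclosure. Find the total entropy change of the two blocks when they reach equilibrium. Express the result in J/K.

ΔS_total = 5.73 J/K

Energy balance: T_f = (m₁c₁T₁ + m₂c₂T₂)/(m₁c₁ + m₂c₂) = 603.29 K.
ΔS₁ = m₁c₁ ln(T_f/T₁) = 385.37 × ln(603.29/659) = -34.04 J/K.
ΔS₂ = m₂c₂ ln(T_f/T₂) = 175.56 × ln(603.29/481) = 39.77 J/K.
ΔS_total = -34.04 + 39.77 = 5.73 J/K.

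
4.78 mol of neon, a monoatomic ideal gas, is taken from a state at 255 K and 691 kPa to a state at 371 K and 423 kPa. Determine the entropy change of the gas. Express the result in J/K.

ΔS = 56.8 J/K

ΔS = nC_p ln(T₂/T₁) − nR ln(P₂/P₁), with C_p = 5R/2 = 20.79 J mol⁻¹ K⁻¹ for a monoatomic ideal gas.
ΔS = 4.78 × [20.79 × ln(371/255) − 8.314 × ln(423/691)] = 56.8 J/K.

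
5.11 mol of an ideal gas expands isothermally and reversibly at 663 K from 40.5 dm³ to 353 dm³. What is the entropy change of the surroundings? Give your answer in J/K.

For an isothermal ideal gas ΔS_gas = nR ln(V₂/V₁) = 5.11 × 8.314 × ln(353/40.5) = 92 J/K.
The process is reversible, so ΔS_surr = −ΔS_gas = -92 J/K and ΔS_universe = 0.

ΔS_surr = -92 J/K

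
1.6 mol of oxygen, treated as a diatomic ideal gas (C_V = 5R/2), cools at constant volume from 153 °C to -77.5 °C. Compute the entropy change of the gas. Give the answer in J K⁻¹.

ΔS = -25.9 J/K

In kelvin: T₁ = 426.15 K, T₂ = 195.65 K. At constant volume, ΔS = nC_V ln(T₂/T₁) with C_V = 5R/2 = 20.79 J mol⁻¹ K⁻¹.
ΔS = 1.6 × 20.79 × ln(195.65/426.15) = -25.9 J/K.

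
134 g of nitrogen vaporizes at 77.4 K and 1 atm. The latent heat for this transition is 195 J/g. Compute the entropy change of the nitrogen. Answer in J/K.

ΔS = 338 J/K

Heat absorbed by the substance: Q = mL = 134 × 195 = 26130 J.
At constant T, ΔS = Q_rev/T = 26130 / 77.4 = 338 J/K.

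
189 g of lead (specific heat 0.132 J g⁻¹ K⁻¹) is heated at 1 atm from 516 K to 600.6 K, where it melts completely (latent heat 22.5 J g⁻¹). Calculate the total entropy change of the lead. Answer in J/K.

ΔS = 10.9 J/K

Warming step: ΔS₁ = m c ln(T_tr/T_i) = 189 × 0.132 × ln(600.6/516) = 3.788 J/K.
Phase change: ΔS₂ = +mL/T_tr = 189 × 22.5 / 600.6 = 7.08 J/K.
ΔS_total = (3.788) + (7.08) = 10.9 J/K.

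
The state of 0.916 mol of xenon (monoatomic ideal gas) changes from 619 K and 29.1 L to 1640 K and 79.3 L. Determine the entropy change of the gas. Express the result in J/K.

Entropy is a state function: ΔS = nC_V ln(T₂/T₁) + nR ln(V₂/V₁), with C_V = 3R/2 = 12.47 J mol⁻¹ K⁻¹ for a monoatomic ideal gas.
ΔS = 0.916 × [12.47 × ln(1640/619) + 8.314 × ln(79.3/29.1)] = 18.8 J/K.

ΔS = 18.8 J/K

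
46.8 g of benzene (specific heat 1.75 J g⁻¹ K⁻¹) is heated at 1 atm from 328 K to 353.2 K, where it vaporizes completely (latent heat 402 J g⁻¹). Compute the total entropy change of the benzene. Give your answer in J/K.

ΔS = 59.3 J/K

Warming step: ΔS₁ = m c ln(T_tr/T_i) = 46.8 × 1.75 × ln(353.2/328) = 6.062 J/K.
Phase change: ΔS₂ = +mL/T_tr = 46.8 × 402 / 353.2 = 53.27 J/K.
ΔS_total = (6.062) + (53.27) = 59.3 J/K.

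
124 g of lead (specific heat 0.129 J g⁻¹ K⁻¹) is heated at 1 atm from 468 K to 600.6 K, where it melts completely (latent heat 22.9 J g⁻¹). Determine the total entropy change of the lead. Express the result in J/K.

ΔS = 8.72 J/K

Warming step: ΔS₁ = m c ln(T_tr/T_i) = 124 × 0.129 × ln(600.6/468) = 3.99 J/K.
Phase change: ΔS₂ = +mL/T_tr = 124 × 22.9 / 600.6 = 4.728 J/K.
ΔS_total = (3.99) + (4.728) = 8.72 J/K.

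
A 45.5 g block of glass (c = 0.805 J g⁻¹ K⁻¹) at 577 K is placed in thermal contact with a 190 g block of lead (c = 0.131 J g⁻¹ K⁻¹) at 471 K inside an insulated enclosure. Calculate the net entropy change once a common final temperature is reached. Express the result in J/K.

ΔS_total = 0.301 J/K

Energy balance: T_f = (m₁c₁T₁ + m₂c₂T₂)/(m₁c₁ + m₂c₂) = 534.11 K.
ΔS₁ = m₁c₁ ln(T_f/T₁) = 36.6275 × ln(534.11/577) = -2.829 J/K.
ΔS₂ = m₂c₂ ln(T_f/T₂) = 24.89 × ln(534.11/471) = 3.13 J/K.
ΔS_total = -2.829 + 3.13 = 0.301 J/K.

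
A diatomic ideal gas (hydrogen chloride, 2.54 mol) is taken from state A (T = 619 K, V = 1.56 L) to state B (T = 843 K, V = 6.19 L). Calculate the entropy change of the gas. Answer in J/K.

ΔS = 45.4 J/K

Entropy is a state function: ΔS = nC_V ln(T₂/T₁) + nR ln(V₂/V₁), with C_V = 5R/2 = 20.79 J mol⁻¹ K⁻¹ for a diatomic ideal gas.
ΔS = 2.54 × [20.79 × ln(843/619) + 8.314 × ln(6.19/1.56)] = 45.4 J/K.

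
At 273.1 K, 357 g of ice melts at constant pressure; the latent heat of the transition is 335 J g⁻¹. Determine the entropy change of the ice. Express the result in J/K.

ΔS = 438 J/K

Heat absorbed by the substance: Q = mL = 357 × 335 = 119595 J.
At constant T, ΔS = Q_rev/T = 119595 / 273.1 = 438 J/K.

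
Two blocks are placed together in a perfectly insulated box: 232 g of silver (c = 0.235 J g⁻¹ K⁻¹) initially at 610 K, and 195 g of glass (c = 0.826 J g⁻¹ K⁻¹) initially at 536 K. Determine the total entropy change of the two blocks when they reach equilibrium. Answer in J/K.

Energy balance: T_f = (m₁c₁T₁ + m₂c₂T₂)/(m₁c₁ + m₂c₂) = 554.71 K.
ΔS₁ = m₁c₁ ln(T_f/T₁) = 54.52 × ln(554.71/610) = -5.18 J/K.
ΔS₂ = m₂c₂ ln(T_f/T₂) = 161.07 × ln(554.71/536) = 5.528 J/K.
ΔS_total = -5.18 + 5.528 = 0.348 J/K.

ΔS_total = 0.348 J/K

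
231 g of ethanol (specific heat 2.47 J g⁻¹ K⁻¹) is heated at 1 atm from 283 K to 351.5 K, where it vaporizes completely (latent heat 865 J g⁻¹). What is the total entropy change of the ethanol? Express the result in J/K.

ΔS = 692 J/K

Warming step: ΔS₁ = m c ln(T_tr/T_i) = 231 × 2.47 × ln(351.5/283) = 123.7 J/K.
Phase change: ΔS₂ = +mL/T_tr = 231 × 865 / 351.5 = 568.5 J/K.
ΔS_total = (123.7) + (568.5) = 692 J/K.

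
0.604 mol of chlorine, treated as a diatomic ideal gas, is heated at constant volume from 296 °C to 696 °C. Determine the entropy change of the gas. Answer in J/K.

ΔS = 6.68 J/K

In kelvin: T₁ = 569.15 K, T₂ = 969.15 K. At constant volume, ΔS = nC_V ln(T₂/T₁) with C_V = 5R/2 = 20.79 J mol⁻¹ K⁻¹.
ΔS = 0.604 × 20.79 × ln(969.15/569.15) = 6.68 J/K.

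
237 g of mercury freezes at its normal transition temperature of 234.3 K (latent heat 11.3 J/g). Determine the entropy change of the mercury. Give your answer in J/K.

Heat released by the substance: Q = −mL = −237 × 11.3 = −2678.1 J.
At constant T, ΔS = Q_rev/T = −2678.1 / 234.3 = -11.4 J/K.

ΔS = -11.4 J/K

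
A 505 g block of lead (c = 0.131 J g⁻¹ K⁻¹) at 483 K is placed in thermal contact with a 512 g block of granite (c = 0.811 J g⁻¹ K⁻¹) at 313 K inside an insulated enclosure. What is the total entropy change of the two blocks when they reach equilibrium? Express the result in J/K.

Energy balance: T_f = (m₁c₁T₁ + m₂c₂T₂)/(m₁c₁ + m₂c₂) = 336.36 K.
ΔS₁ = m₁c₁ ln(T_f/T₁) = 66.155 × ln(336.36/483) = -23.94 J/K.
ΔS₂ = m₂c₂ ln(T_f/T₂) = 415.232 × ln(336.36/313) = 29.89 J/K.
ΔS_total = -23.94 + 29.89 = 5.95 J/K.

ΔS_total = 5.95 J/K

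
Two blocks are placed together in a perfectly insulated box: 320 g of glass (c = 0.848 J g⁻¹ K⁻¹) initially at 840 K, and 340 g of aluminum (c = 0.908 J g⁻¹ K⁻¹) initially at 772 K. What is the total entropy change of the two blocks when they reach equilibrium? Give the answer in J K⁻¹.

ΔS_total = 0.515 J/K

Energy balance: T_f = (m₁c₁T₁ + m₂c₂T₂)/(m₁c₁ + m₂c₂) = 803.81 K.
ΔS₁ = m₁c₁ ln(T_f/T₁) = 271.36 × ln(803.81/840) = -11.9503 J/K.
ΔS₂ = m₂c₂ ln(T_f/T₂) = 308.72 × ln(803.81/772) = 12.4657 J/K.
ΔS_total = -11.9503 + 12.4657 = 0.515 J/K.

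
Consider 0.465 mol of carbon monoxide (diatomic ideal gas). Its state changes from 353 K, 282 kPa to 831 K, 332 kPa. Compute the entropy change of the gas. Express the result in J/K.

ΔS = nC_p ln(T₂/T₁) − nR ln(P₂/P₁), with C_p = 7R/2 = 29.1 J mol⁻¹ K⁻¹ for a diatomic ideal gas.
ΔS = 0.465 × [29.1 × ln(831/353) − 8.314 × ln(332/282)] = 11 J/K.

ΔS = 11 J/K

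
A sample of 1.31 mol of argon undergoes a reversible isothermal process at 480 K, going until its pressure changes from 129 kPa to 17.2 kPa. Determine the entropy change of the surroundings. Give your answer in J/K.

ΔS_surr = -21.9 J/K

For an isothermal ideal gas ΔS_gas = nR ln(P₁/P₂) = 1.31 × 8.314 × ln(129/17.2) = 21.9 J/K.
The process is reversible, so ΔS_surr = −ΔS_gas = -21.9 J/K and ΔS_universe = 0.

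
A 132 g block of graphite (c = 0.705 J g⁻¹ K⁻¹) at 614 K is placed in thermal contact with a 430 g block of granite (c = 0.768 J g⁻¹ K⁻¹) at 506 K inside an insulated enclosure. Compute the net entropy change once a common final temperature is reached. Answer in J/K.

ΔS_total = 1.41 J/K

Energy balance: T_f = (m₁c₁T₁ + m₂c₂T₂)/(m₁c₁ + m₂c₂) = 529.74 K.
ΔS₁ = m₁c₁ ln(T_f/T₁) = 93.06 × ln(529.74/614) = -13.736 J/K.
ΔS₂ = m₂c₂ ln(T_f/T₂) = 330.24 × ln(529.74/506) = 15.143 J/K.
ΔS_total = -13.736 + 15.143 = 1.41 J/K.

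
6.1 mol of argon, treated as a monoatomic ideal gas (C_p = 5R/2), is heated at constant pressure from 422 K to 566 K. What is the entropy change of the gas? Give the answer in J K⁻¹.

ΔS = 37.2 J/K

At constant pressure, ΔS = nC_p ln(T₂/T₁) with C_p = 5R/2 = 20.79 J mol⁻¹ K⁻¹.
ΔS = 6.1 × 20.79 × ln(566/422) = 37.2 J/K.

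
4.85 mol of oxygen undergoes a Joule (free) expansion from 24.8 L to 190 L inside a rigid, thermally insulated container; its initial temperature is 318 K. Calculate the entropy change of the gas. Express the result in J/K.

ΔS_gas = 82.1 J/K

No heat is exchanged and no work is done, so the ideal-gas temperature stays constant.
Entropy is a state function; using a reversible isothermal path, ΔS_gas = nR ln(V₂/V₁) = 4.85 × 8.314 × ln(190/24.8) = 82.1 J/K.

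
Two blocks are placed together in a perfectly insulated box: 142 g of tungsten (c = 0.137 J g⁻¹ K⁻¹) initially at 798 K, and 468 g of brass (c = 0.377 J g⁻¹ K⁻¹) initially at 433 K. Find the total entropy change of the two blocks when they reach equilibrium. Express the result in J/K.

Energy balance: T_f = (m₁c₁T₁ + m₂c₂T₂)/(m₁c₁ + m₂c₂) = 469.25 K.
ΔS₁ = m₁c₁ ln(T_f/T₁) = 19.454 × ln(469.25/798) = -10.33 J/K.
ΔS₂ = m₂c₂ ln(T_f/T₂) = 176.436 × ln(469.25/433) = 14.18 J/K.
ΔS_total = -10.33 + 14.18 = 3.85 J/K.

ΔS_total = 3.85 J/K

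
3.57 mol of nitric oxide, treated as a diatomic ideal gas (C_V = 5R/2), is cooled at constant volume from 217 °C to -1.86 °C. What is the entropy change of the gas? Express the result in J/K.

ΔS = -43.9 J/K

In kelvin: T₁ = 490.15 K, T₂ = 271.29 K. At constant volume, ΔS = nC_V ln(T₂/T₁) with C_V = 5R/2 = 20.79 J mol⁻¹ K⁻¹.
ΔS = 3.57 × 20.79 × ln(271.29/490.15) = -43.9 J/K.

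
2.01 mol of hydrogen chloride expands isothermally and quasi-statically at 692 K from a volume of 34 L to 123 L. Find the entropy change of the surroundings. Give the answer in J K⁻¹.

For an isothermal ideal gas ΔS_gas = nR ln(V₂/V₁) = 2.01 × 8.314 × ln(123/34) = 21.5 J/K.
The process is reversible, so ΔS_surr = −ΔS_gas = -21.5 J/K and ΔS_universe = 0.

ΔS_surr = -21.5 J/K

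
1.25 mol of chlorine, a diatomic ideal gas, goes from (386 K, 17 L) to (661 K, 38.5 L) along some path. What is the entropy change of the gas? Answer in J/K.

ΔS = 22.5 J/K

Entropy is a state function: ΔS = nC_V ln(T₂/T₁) + nR ln(V₂/V₁), with C_V = 5R/2 = 20.79 J mol⁻¹ K⁻¹ for a diatomic ideal gas.
ΔS = 1.25 × [20.79 × ln(661/386) + 8.314 × ln(38.5/17)] = 22.5 J/K.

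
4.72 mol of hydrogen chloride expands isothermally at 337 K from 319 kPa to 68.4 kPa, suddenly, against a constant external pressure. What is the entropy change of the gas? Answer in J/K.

Entropy is a state function, so ΔS_gas depends only on the end states.
For an isothermal ideal gas ΔS_gas = nR ln(P₁/P₂) = 4.72 × 8.314 × ln(319/68.4) = 60.4 J/K.

ΔS_gas = 60.4 J/K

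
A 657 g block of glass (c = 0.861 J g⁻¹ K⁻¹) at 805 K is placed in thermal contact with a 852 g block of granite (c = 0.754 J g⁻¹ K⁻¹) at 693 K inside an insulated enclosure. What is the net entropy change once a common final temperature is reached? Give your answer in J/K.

Energy balance: T_f = (m₁c₁T₁ + m₂c₂T₂)/(m₁c₁ + m₂c₂) = 745.44 K.
ΔS₁ = m₁c₁ ln(T_f/T₁) = 565.677 × ln(745.44/805) = -43.48 J/K.
ΔS₂ = m₂c₂ ln(T_f/T₂) = 642.408 × ln(745.44/693) = 46.86 J/K.
ΔS_total = -43.48 + 46.86 = 3.38 J/K.

ΔS_total = 3.38 J/K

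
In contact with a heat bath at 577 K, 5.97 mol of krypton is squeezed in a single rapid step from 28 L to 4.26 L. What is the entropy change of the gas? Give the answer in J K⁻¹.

ΔS_gas = -93.5 J/K

Entropy is a state function, so ΔS_gas depends only on the end states.
For an isothermal ideal gas ΔS_gas = nR ln(V₂/V₁) = 5.97 × 8.314 × ln(4.26/28) = -93.5 J/K.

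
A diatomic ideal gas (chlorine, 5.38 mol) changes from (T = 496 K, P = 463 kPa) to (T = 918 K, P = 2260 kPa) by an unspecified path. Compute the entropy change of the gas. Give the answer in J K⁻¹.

ΔS = nC_p ln(T₂/T₁) − nR ln(P₂/P₁), with C_p = 7R/2 = 29.1 J mol⁻¹ K⁻¹ for a diatomic ideal gas.
ΔS = 5.38 × [29.1 × ln(918/496) − 8.314 × ln(2260/463)] = 25.5 J/K.

ΔS = 25.5 J/K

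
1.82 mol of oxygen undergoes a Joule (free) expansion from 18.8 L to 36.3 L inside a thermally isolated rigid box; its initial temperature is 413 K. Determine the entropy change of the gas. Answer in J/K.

ΔS_gas = 9.96 J/K

No heat is exchanged and no work is done, so the ideal-gas temperature stays constant.
Entropy is a state function; using a reversible isothermal path, ΔS_gas = nR ln(V₂/V₁) = 1.82 × 8.314 × ln(36.3/18.8) = 9.96 J/K.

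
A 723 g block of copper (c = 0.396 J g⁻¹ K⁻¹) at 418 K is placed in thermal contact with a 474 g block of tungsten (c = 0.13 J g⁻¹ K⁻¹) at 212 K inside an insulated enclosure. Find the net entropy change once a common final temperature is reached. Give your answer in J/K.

Energy balance: T_f = (m₁c₁T₁ + m₂c₂T₂)/(m₁c₁ + m₂c₂) = 381.52 K.
ΔS₁ = m₁c₁ ln(T_f/T₁) = 286.308 × ln(381.52/418) = -26.15 J/K.
ΔS₂ = m₂c₂ ln(T_f/T₂) = 61.62 × ln(381.52/212) = 36.21 J/K.
ΔS_total = -26.15 + 36.21 = 10.1 J/K.

ΔS_total = 10.1 J/K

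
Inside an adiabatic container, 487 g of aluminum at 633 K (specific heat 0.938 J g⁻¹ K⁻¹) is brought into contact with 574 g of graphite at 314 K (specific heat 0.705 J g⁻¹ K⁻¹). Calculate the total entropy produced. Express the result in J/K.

Energy balance: T_f = (m₁c₁T₁ + m₂c₂T₂)/(m₁c₁ + m₂c₂) = 483.15 K.
ΔS₁ = m₁c₁ ln(T_f/T₁) = 456.806 × ln(483.15/633) = -123.4 J/K.
ΔS₂ = m₂c₂ ln(T_f/T₂) = 404.67 × ln(483.15/314) = 174.4 J/K.
ΔS_total = -123.4 + 174.4 = 51 J/K.

ΔS_total = 51 J/K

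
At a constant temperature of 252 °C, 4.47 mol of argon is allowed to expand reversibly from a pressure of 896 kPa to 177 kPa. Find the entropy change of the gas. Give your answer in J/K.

For an isothermal ideal gas ΔS_gas = nR ln(P₁/P₂) = 4.47 × 8.314 × ln(896/177) = 60.3 J/K.

ΔS_gas = 60.3 J/K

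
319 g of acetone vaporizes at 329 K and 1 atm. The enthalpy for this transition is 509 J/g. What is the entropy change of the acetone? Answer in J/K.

ΔS = 494 J/K

Heat absorbed by the substance: Q = mL = 319 × 509 = 162371 J.
At constant T, ΔS = Q_rev/T = 162371 / 329 = 494 J/K.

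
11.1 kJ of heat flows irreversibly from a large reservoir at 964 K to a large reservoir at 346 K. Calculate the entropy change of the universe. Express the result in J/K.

ΔS_total = 20.6 J/K

ΔS_hot = −Q/T_H = −11100/964 = -11.51 J/K and ΔS_cold = +Q/T_C = 11100/346 = 32.08 J/K.
ΔS_total = -11.51 + 32.08 = 20.6 J/K, positive as the second law requires.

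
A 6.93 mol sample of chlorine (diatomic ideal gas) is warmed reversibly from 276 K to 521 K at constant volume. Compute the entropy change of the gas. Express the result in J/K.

At constant volume, ΔS = nC_V ln(T₂/T₁) with C_V = 5R/2 = 20.79 J mol⁻¹ K⁻¹.
ΔS = 6.93 × 20.79 × ln(521/276) = 91.5 J/K.

ΔS = 91.5 J/K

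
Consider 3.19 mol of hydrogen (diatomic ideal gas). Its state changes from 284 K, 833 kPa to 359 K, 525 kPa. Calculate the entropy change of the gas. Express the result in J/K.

ΔS = nC_p ln(T₂/T₁) − nR ln(P₂/P₁), with C_p = 7R/2 = 29.1 J mol⁻¹ K⁻¹ for a diatomic ideal gas.
ΔS = 3.19 × [29.1 × ln(359/284) − 8.314 × ln(525/833)] = 34 J/K.

ΔS = 34 J/K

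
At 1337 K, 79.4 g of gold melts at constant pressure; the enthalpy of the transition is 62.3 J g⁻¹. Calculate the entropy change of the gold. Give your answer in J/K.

ΔS = 3.7 J/K

Heat absorbed by the substance: Q = mL = 79.4 × 62.3 = 4946.62 J.
At constant T, ΔS = Q_rev/T = 4946.62 / 1337 = 3.7 J/K.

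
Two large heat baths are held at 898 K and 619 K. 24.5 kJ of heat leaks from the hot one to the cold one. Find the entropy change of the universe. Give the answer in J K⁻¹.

ΔS_hot = −Q/T_H = −24500/898 = -27.28 J/K and ΔS_cold = +Q/T_C = 24500/619 = 39.58 J/K.
ΔS_total = -27.28 + 39.58 = 12.3 J/K, positive as the second law requires.

ΔS_total = 12.3 J/K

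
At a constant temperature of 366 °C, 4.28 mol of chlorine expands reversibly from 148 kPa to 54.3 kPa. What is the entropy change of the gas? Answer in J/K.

ΔS_gas = 35.7 J/K

For an isothermal ideal gas ΔS_gas = nR ln(P₁/P₂) = 4.28 × 8.314 × ln(148/54.3) = 35.7 J/K.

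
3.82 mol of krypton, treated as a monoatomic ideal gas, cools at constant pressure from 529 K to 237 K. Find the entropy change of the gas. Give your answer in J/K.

At constant pressure, ΔS = nC_p ln(T₂/T₁) with C_p = 5R/2 = 20.79 J mol⁻¹ K⁻¹.
ΔS = 3.82 × 20.79 × ln(237/529) = -63.8 J/K.

ΔS = -63.8 J/K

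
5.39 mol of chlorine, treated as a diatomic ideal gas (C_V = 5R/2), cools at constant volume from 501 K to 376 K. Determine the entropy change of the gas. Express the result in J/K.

ΔS = -32.2 J/K

At constant volume, ΔS = nC_V ln(T₂/T₁) with C_V = 5R/2 = 20.79 J mol⁻¹ K⁻¹.
ΔS = 5.39 × 20.79 × ln(376/501) = -32.2 J/K.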